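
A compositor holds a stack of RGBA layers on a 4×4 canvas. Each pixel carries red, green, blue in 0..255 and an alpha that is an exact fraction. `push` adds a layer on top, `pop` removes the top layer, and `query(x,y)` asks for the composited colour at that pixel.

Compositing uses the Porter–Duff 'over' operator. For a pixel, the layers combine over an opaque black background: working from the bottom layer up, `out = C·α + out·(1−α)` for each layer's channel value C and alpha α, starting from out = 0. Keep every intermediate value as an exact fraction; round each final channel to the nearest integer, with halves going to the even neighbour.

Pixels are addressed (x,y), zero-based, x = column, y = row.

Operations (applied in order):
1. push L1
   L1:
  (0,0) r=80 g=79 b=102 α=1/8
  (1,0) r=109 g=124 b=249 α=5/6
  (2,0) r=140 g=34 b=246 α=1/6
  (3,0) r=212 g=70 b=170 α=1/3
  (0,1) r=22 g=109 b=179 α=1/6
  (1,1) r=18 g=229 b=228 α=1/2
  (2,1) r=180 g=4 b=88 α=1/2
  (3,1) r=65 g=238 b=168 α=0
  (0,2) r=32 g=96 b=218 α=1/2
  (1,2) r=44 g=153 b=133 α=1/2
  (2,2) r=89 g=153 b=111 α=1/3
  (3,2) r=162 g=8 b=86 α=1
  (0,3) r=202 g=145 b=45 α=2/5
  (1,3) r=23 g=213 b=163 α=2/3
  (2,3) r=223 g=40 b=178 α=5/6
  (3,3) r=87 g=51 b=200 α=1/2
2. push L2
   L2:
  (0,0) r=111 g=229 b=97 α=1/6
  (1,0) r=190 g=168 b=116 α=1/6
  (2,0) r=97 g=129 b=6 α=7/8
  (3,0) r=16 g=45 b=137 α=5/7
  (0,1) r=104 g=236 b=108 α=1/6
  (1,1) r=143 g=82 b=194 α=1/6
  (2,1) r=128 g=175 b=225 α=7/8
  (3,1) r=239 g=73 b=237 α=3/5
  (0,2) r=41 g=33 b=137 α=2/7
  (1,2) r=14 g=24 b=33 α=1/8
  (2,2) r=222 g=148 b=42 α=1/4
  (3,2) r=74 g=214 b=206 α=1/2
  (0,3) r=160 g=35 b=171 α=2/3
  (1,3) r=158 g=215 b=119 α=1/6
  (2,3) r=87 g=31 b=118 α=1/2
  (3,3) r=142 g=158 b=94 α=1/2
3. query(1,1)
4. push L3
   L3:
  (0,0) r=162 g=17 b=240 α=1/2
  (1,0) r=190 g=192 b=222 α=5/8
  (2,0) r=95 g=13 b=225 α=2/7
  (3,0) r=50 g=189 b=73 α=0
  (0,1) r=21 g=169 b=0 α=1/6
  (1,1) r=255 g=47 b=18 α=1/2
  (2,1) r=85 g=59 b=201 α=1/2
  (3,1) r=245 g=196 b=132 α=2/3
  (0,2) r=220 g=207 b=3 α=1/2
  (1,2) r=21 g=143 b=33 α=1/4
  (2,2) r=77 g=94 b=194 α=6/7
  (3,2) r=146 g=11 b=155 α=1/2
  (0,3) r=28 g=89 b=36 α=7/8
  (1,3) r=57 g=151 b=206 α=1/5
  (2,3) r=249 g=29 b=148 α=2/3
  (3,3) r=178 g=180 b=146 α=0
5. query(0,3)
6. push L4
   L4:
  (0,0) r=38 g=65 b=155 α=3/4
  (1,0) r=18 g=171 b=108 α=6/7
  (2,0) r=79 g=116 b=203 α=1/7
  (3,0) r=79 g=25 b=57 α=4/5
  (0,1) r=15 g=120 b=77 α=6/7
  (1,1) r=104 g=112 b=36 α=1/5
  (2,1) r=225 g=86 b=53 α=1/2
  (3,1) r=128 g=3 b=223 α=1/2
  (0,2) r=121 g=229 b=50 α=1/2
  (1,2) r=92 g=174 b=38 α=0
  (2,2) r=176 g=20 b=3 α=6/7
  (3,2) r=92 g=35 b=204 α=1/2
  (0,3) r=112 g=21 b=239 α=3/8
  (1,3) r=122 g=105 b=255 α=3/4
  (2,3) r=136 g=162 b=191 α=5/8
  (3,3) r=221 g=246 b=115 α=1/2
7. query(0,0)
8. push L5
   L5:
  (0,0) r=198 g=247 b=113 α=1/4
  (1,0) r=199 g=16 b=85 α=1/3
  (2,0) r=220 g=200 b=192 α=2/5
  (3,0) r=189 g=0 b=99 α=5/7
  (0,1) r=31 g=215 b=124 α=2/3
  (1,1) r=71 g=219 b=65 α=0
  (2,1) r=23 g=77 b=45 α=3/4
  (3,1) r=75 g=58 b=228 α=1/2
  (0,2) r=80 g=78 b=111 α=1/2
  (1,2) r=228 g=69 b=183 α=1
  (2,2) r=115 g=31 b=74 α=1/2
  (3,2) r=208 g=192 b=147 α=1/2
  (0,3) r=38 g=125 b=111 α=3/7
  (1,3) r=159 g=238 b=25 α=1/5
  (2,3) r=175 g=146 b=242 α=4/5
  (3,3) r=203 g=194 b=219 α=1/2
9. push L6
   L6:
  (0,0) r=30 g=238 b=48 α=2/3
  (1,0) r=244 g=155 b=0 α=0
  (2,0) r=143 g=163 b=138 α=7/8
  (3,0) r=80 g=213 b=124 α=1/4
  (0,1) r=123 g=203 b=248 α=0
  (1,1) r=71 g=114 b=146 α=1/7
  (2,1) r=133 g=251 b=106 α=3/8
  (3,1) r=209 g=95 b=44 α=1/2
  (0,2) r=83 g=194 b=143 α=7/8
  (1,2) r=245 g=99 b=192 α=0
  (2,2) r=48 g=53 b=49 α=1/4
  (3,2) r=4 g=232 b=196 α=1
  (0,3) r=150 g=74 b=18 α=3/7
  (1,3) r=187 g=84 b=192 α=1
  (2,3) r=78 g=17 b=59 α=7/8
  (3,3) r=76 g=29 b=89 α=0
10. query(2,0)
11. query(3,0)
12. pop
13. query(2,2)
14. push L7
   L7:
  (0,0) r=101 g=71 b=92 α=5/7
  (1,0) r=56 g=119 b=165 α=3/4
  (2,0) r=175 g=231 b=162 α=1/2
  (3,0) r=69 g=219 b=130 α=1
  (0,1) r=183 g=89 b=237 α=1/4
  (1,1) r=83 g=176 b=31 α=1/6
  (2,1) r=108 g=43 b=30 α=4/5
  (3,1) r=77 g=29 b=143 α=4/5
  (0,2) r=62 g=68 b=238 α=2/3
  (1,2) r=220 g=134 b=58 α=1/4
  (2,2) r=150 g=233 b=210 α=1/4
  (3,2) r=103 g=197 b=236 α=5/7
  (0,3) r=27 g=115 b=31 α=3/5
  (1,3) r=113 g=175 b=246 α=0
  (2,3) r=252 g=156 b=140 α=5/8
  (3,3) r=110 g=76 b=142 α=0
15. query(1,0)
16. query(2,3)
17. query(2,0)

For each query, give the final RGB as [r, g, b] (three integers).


query (1,1) [L1,L2] — begin 0,0,0
+L1 (α=1/2) → [9, 229/2, 114]
+L2 (α=1/6) → [94/3, 1309/12, 382/3]
= [31, 109, 127]

at x=0,y=3 over L1,L2,L3:
L1 α=2/5: [404/5, 58, 18]
L2 α=2/3: [668/5, 128/3, 120]
L3 α=7/8: [206/5, 1997/24, 93/2]
rounded: [41, 83, 46]

at x=0,y=0 over L1,L2,L3,L4:
after L1 α=1/8: [10, 79/8, 51/4]
after L2 α=1/6: [161/6, 2227/48, 643/24]
after L3 α=1/2: [1133/12, 3043/96, 6403/48]
after L4 α=3/4: [2501/48, 21763/384, 28723/192]
rounded: [52, 57, 150]

(2,0) stack=L1,L2,L3,L4,L5,L6; from [0,0,0]:
L1 α=1/6: [70/3, 17/3, 41]
L2 α=7/8: [2107/24, 1363/12, 83/8]
L3 α=2/7: [15095/168, 7127/84, 4015/56]
L4 α=1/7: [17307/196, 8751/98, 17729/196]
L5 α=2/5: [138161/980, 65453/490, 128451/980]
L6 α=7/8: [1119141/7840, 624543/3920, 1075131/7840]
= [143, 159, 137]

(3,0) stack=L1,L2,L3,L4,L5,L6; from [0,0,0]:
+L1 (α=1/3) → [212/3, 70/3, 170/3]
+L2 (α=5/7) → [664/21, 815/21, 2395/21]
+L3 (α=0) → [664/21, 815/21, 2395/21]
+L4 (α=4/5) → [1460/21, 583/21, 7183/105]
+L5 (α=5/7) → [22765/147, 1166/147, 66341/735]
+L6 (α=1/4) → [26685/196, 11603/196, 96721/980]
rounded: [136, 59, 99]

at x=2,y=2 over L1,L2,L3,L4,L5:
+L1 (α=1/3) → [89/3, 51, 37]
+L2 (α=1/4) → [311/4, 301/4, 153/4]
+L3 (α=6/7) → [2159/28, 2557/28, 687/4]
+L4 (α=6/7) → [31727/196, 5917/196, 759/28]
+L5 (α=1/2) → [54267/392, 11993/392, 2831/56]
rounded: [138, 31, 51]

at x=1,y=0 over L1,L2,L3,L4,L5,L7:
+L1 (α=5/6) → [545/6, 310/3, 415/2]
+L2 (α=1/6) → [3865/36, 1027/9, 769/4]
+L3 (α=5/8) → [15265/96, 3907/24, 6747/32]
+L4 (α=6/7) → [25633/672, 28531/168, 27483/224]
+L5 (α=1/3) → [92497/1008, 29875/252, 37003/336]
+L7 (α=3/4) → [261841/4032, 119839/1008, 203323/1344]
rounded: [65, 119, 151]

query (2,3) [L1,L2,L3,L4,L5,L7] — begin 0,0,0
after L1 α=5/6: [1115/6, 100/3, 445/3]
after L2 α=1/2: [1637/12, 193/6, 799/6]
after L3 α=2/3: [7613/36, 541/18, 2575/18]
after L4 α=5/8: [15773/96, 5401/48, 8305/48]
after L5 α=4/5: [82973/480, 33433/240, 54769/240]
after L7 α=5/8: [284573/1280, 95833/640, 110769/640]
rounded: [222, 150, 173]

(2,0) stack=L1,L2,L3,L4,L5,L7; from [0,0,0]:
L1 α=1/6: [70/3, 17/3, 41]
L2 α=7/8: [2107/24, 1363/12, 83/8]
L3 α=2/7: [15095/168, 7127/84, 4015/56]
L4 α=1/7: [17307/196, 8751/98, 17729/196]
L5 α=2/5: [138161/980, 65453/490, 128451/980]
L7 α=1/2: [309661/1960, 178643/980, 287211/1960]
rounded: [158, 182, 147]


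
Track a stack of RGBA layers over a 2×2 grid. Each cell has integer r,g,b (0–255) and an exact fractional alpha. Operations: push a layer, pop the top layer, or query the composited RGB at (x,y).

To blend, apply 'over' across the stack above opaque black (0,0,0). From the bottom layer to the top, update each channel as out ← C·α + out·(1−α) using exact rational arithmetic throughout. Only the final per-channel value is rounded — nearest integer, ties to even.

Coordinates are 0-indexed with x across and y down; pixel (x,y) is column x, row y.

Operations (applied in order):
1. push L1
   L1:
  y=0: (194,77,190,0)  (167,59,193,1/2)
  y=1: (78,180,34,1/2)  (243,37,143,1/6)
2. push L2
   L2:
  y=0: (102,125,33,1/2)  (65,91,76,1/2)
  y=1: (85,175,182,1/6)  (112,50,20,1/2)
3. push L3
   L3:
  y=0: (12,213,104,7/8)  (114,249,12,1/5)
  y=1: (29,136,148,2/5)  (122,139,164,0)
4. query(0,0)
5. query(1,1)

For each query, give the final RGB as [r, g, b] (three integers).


query (0,0) [L1,L2,L3] — begin 0,0,0
after L1 α=0: [0, 0, 0]
after L2 α=1/2: [51, 125/2, 33/2]
after L3 α=7/8: [135/8, 3107/16, 1489/16]
= [17, 194, 93]

query (1,1) [L1,L2,L3] — begin 0,0,0
L1 α=1/6: [81/2, 37/6, 143/6]
L2 α=1/2: [305/4, 337/12, 263/12]
L3 α=0: [305/4, 337/12, 263/12]
→ [76, 28, 22]


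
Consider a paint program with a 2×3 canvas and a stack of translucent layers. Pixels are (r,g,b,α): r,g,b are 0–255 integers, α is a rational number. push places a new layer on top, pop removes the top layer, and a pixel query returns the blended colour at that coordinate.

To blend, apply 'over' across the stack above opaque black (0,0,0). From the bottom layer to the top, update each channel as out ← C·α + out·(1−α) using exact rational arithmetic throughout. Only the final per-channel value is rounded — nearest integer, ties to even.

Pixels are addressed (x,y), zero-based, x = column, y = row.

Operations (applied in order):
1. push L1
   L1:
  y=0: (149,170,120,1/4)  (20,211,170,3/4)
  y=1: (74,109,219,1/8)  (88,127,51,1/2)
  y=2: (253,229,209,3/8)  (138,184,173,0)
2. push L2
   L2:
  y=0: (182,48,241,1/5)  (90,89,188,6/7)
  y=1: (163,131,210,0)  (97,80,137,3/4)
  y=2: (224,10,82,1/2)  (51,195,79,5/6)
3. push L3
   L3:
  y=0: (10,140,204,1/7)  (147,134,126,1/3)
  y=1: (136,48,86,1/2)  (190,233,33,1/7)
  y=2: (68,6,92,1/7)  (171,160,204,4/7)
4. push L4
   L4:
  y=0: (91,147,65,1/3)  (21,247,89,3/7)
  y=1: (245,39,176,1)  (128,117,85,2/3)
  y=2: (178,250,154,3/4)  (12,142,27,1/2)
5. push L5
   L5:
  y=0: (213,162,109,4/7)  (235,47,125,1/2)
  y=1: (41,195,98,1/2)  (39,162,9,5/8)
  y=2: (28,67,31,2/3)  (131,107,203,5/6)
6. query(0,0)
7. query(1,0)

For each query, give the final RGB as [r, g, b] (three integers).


at x=0,y=0 over L1,L2,L3,L4,L5:
L1 α=1/4: [149/4, 85/2, 30]
L2 α=1/5: [331/5, 218/5, 361/5]
L3 α=1/7: [2036/35, 2008/35, 3186/35]
L4 α=1/3: [2419/35, 9161/105, 8647/105]
L5 α=4/7: [37077/245, 31841/245, 23907/245]
→ [151, 130, 98]

(1,0) stack=L1,L2,L3,L4,L5; from [0,0,0]:
after L1 α=3/4: [15, 633/4, 255/2]
after L2 α=6/7: [555/7, 2769/28, 2511/14]
after L3 α=1/3: [713/7, 4645/42, 1131/7]
after L4 α=3/7: [3293/49, 24851/147, 6393/49]
after L5 α=1/2: [7404/49, 15880/147, 6259/49]
rounded: [151, 108, 128]


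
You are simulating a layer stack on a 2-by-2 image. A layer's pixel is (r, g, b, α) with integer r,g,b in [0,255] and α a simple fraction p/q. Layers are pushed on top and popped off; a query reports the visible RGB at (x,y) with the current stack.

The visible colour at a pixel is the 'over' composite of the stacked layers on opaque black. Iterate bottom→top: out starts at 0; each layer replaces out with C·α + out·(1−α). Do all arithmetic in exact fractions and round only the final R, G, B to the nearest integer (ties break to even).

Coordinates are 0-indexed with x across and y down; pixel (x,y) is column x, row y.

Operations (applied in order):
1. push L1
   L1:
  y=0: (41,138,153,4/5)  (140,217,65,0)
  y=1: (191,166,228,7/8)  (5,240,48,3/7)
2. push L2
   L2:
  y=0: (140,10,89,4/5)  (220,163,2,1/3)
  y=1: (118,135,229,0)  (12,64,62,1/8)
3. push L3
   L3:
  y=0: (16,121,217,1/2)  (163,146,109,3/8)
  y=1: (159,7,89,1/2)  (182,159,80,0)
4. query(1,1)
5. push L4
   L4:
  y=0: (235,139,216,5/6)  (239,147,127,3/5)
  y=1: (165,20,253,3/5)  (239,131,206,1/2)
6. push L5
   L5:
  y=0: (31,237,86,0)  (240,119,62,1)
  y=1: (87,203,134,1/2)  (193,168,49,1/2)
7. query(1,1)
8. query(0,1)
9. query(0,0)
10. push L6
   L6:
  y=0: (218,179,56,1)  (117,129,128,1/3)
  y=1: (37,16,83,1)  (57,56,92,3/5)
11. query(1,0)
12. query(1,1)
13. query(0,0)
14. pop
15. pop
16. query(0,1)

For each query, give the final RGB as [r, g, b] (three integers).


at x=1,y=1 over L1,L2,L3:
L1 α=3/7: [15/7, 720/7, 144/7]
L2 α=1/8: [27/8, 98, 103/4]
L3 α=0: [27/8, 98, 103/4]
→ [3, 98, 26]

(1,1) stack=L1,L2,L3,L4,L5; from [0,0,0]:
L1 α=3/7: [15/7, 720/7, 144/7]
L2 α=1/8: [27/8, 98, 103/4]
L3 α=0: [27/8, 98, 103/4]
L4 α=1/2: [1939/16, 229/2, 927/8]
L5 α=1/2: [5027/32, 565/4, 1319/16]
→ [157, 141, 82]

query (0,1) [L1,L2,L3,L4,L5] — begin 0,0,0
+L1 (α=7/8) → [1337/8, 581/4, 399/2]
+L2 (α=0) → [1337/8, 581/4, 399/2]
+L3 (α=1/2) → [2609/16, 609/8, 577/4]
+L4 (α=3/5) → [6569/40, 849/20, 419/2]
+L5 (α=1/2) → [10049/80, 4909/40, 687/4]
= [126, 123, 172]

query (0,0) [L1,L2,L3,L4,L5] — begin 0,0,0
after L1 α=4/5: [164/5, 552/5, 612/5]
after L2 α=4/5: [2964/25, 752/25, 2392/25]
after L3 α=1/2: [1682/25, 3777/50, 7817/50]
after L4 α=5/6: [31057/150, 38527/300, 61817/300]
after L5 α=0: [31057/150, 38527/300, 61817/300]
= [207, 128, 206]

(1,0) stack=L1,L2,L3,L4,L5,L6; from [0,0,0]:
+L1 (α=0) → [0, 0, 0]
+L2 (α=1/3) → [220/3, 163/3, 2/3]
+L3 (α=3/8) → [2567/24, 2129/24, 991/24]
+L4 (α=3/5) → [11171/60, 7421/60, 5563/60]
+L5 (α=1) → [240, 119, 62]
+L6 (α=1/3) → [199, 367/3, 84]
rounded: [199, 122, 84]

at x=1,y=1 over L1,L2,L3,L4,L5,L6:
+L1 (α=3/7) → [15/7, 720/7, 144/7]
+L2 (α=1/8) → [27/8, 98, 103/4]
+L3 (α=0) → [27/8, 98, 103/4]
+L4 (α=1/2) → [1939/16, 229/2, 927/8]
+L5 (α=1/2) → [5027/32, 565/4, 1319/16]
+L6 (α=3/5) → [7763/80, 901/10, 3527/40]
= [97, 90, 88]

query (0,0) [L1,L2,L3,L4,L5,L6] — begin 0,0,0
L1 α=4/5: [164/5, 552/5, 612/5]
L2 α=4/5: [2964/25, 752/25, 2392/25]
L3 α=1/2: [1682/25, 3777/50, 7817/50]
L4 α=5/6: [31057/150, 38527/300, 61817/300]
L5 α=0: [31057/150, 38527/300, 61817/300]
L6 α=1: [218, 179, 56]
= [218, 179, 56]

at x=0,y=1 over L1,L2,L3,L4:
after L1 α=7/8: [1337/8, 581/4, 399/2]
after L2 α=0: [1337/8, 581/4, 399/2]
after L3 α=1/2: [2609/16, 609/8, 577/4]
after L4 α=3/5: [6569/40, 849/20, 419/2]
= [164, 42, 210]


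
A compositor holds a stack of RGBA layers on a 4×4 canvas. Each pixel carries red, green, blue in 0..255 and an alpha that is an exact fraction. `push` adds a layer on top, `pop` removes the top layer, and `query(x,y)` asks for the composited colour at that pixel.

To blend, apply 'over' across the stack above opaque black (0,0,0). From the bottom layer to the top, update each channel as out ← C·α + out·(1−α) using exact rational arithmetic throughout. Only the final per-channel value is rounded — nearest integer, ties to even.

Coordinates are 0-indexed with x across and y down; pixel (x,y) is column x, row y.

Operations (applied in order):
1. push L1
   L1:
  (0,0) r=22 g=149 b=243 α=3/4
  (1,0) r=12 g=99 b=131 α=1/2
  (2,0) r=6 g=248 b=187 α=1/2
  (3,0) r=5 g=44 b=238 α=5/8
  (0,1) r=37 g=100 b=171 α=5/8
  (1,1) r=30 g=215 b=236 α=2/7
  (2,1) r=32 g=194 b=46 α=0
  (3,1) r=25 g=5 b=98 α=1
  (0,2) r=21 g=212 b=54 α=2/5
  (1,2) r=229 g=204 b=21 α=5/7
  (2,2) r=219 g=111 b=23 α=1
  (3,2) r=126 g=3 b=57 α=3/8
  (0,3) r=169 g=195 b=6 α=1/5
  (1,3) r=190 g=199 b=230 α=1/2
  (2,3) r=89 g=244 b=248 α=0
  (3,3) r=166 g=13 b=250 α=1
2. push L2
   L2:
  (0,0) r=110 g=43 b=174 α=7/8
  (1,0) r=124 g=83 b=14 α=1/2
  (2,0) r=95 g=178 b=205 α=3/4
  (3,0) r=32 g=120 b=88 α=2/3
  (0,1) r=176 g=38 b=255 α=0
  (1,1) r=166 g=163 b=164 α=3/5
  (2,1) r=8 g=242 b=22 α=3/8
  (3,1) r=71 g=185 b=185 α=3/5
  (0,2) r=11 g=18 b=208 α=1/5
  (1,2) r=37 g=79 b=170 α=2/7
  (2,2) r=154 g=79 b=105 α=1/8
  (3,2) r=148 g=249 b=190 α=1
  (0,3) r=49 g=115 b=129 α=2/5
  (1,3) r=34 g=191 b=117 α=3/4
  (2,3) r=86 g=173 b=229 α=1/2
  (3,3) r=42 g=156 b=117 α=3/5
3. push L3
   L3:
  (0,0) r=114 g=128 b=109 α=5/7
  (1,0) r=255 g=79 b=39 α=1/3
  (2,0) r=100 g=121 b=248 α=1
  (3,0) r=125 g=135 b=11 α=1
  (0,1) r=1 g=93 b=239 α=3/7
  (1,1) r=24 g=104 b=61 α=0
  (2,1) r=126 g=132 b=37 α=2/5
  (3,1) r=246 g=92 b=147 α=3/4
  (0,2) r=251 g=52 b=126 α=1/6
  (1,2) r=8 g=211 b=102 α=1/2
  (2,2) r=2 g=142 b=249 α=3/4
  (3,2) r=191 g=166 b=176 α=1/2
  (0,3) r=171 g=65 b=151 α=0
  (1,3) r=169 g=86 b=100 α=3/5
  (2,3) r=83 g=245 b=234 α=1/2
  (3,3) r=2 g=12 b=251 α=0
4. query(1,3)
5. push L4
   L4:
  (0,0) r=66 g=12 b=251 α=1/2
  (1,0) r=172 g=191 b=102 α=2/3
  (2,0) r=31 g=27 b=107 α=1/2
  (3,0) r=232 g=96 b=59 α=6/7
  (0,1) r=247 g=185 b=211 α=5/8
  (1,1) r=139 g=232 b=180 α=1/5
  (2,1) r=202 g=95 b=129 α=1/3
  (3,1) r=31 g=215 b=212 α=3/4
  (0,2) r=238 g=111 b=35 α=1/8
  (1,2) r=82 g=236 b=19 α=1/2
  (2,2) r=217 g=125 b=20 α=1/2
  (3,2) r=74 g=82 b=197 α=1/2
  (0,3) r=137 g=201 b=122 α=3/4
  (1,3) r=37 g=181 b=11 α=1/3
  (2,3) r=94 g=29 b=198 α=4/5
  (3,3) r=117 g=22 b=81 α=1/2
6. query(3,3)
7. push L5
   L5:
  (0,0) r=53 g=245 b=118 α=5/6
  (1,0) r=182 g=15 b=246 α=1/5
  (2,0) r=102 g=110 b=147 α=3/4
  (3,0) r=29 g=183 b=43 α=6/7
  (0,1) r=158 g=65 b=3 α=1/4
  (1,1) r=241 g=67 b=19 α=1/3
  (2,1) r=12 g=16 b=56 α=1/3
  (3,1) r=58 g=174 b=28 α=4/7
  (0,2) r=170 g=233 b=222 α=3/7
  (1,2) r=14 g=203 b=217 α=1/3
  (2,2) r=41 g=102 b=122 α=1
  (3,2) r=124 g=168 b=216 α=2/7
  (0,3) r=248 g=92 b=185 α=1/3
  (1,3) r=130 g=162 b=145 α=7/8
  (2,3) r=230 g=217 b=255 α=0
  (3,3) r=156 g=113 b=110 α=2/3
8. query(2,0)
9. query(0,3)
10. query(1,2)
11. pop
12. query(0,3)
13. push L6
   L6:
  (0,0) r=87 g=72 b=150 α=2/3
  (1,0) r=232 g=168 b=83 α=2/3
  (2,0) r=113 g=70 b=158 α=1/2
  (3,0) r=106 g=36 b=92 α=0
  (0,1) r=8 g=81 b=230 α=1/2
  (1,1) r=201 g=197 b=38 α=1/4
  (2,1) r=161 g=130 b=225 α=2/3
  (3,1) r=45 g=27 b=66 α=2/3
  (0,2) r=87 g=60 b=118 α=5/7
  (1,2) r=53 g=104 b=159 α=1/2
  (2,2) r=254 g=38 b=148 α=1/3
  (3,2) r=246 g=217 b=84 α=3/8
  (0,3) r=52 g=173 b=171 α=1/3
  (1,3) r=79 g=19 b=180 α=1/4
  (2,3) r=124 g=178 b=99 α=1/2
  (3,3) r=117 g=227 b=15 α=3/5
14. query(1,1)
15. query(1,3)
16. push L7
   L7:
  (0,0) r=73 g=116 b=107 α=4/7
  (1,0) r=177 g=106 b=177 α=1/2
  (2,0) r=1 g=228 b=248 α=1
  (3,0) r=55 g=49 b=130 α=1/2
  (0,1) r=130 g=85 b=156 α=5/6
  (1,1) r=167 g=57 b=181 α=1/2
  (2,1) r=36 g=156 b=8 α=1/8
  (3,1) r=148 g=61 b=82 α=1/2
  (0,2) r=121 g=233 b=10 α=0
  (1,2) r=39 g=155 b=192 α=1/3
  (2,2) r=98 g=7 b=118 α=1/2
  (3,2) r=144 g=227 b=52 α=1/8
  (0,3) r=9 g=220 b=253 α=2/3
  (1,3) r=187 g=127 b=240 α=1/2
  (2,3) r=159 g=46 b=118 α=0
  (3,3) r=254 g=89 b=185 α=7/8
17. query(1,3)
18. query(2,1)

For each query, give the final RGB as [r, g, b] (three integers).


at x=1,y=3 over L1,L2,L3:
L1 α=1/2: [95, 199/2, 115]
L2 α=3/4: [197/4, 1345/8, 233/2]
L3 α=3/5: [1211/10, 2377/20, 533/5]
rounded: [121, 119, 107]

query (3,3) [L1,L2,L3,L4] — begin 0,0,0
after L1 α=1: [166, 13, 250]
after L2 α=3/5: [458/5, 494/5, 851/5]
after L3 α=0: [458/5, 494/5, 851/5]
after L4 α=1/2: [1043/10, 302/5, 628/5]
rounded: [104, 60, 126]

(2,0) stack=L1,L2,L3,L4,L5; from [0,0,0]:
+L1 (α=1/2) → [3, 124, 187/2]
+L2 (α=3/4) → [72, 329/2, 1417/8]
+L3 (α=1) → [100, 121, 248]
+L4 (α=1/2) → [131/2, 74, 355/2]
+L5 (α=3/4) → [743/8, 101, 1237/8]
= [93, 101, 155]

at x=0,y=3 over L1,L2,L3,L4,L5:
after L1 α=1/5: [169/5, 39, 6/5]
after L2 α=2/5: [997/25, 347/5, 1308/25]
after L3 α=0: [997/25, 347/5, 1308/25]
after L4 α=3/4: [2818/25, 1681/10, 5229/50]
after L5 α=1/3: [11836/75, 2141/15, 9854/75]
→ [158, 143, 131]

query (1,2) [L1,L2,L3,L4,L5] — begin 0,0,0
+L1 (α=5/7) → [1145/7, 1020/7, 15]
+L2 (α=2/7) → [6243/49, 6206/49, 415/7]
+L3 (α=1/2) → [6635/98, 16545/98, 1129/14]
+L4 (α=1/2) → [14671/196, 39673/196, 1395/28]
+L5 (α=1/3) → [16043/294, 59567/294, 4433/42]
→ [55, 203, 106]

at x=0,y=3 over L1,L2,L3,L4:
L1 α=1/5: [169/5, 39, 6/5]
L2 α=2/5: [997/25, 347/5, 1308/25]
L3 α=0: [997/25, 347/5, 1308/25]
L4 α=3/4: [2818/25, 1681/10, 5229/50]
→ [113, 168, 105]

(1,1) stack=L1,L2,L3,L4,L6; from [0,0,0]:
+L1 (α=2/7) → [60/7, 430/7, 472/7]
+L2 (α=3/5) → [3606/35, 4283/35, 4388/35]
+L3 (α=0) → [3606/35, 4283/35, 4388/35]
+L4 (α=1/5) → [19289/175, 25252/175, 23852/175]
+L6 (α=1/4) → [46521/350, 110231/700, 39103/350]
→ [133, 157, 112]

(1,3) stack=L1,L2,L3,L4,L6; from [0,0,0]:
L1 α=1/2: [95, 199/2, 115]
L2 α=3/4: [197/4, 1345/8, 233/2]
L3 α=3/5: [1211/10, 2377/20, 533/5]
L4 α=1/3: [1396/15, 4187/30, 1121/15]
L6 α=1/4: [1791/20, 4377/40, 2021/20]
rounded: [90, 109, 101]

(1,3) stack=L1,L2,L3,L4,L6,L7; from [0,0,0]:
L1 α=1/2: [95, 199/2, 115]
L2 α=3/4: [197/4, 1345/8, 233/2]
L3 α=3/5: [1211/10, 2377/20, 533/5]
L4 α=1/3: [1396/15, 4187/30, 1121/15]
L6 α=1/4: [1791/20, 4377/40, 2021/20]
L7 α=1/2: [5531/40, 9457/80, 6821/40]
= [138, 118, 171]

at x=2,y=1 over L1,L2,L3,L4,L6,L7:
after L1 α=0: [0, 0, 0]
after L2 α=3/8: [3, 363/4, 33/4]
after L3 α=2/5: [261/5, 429/4, 79/4]
after L4 α=1/3: [1532/15, 619/6, 337/6]
after L6 α=2/3: [6362/45, 2179/18, 3037/18]
after L7 α=1/8: [23077/180, 18061/144, 21403/144]
→ [128, 125, 149]


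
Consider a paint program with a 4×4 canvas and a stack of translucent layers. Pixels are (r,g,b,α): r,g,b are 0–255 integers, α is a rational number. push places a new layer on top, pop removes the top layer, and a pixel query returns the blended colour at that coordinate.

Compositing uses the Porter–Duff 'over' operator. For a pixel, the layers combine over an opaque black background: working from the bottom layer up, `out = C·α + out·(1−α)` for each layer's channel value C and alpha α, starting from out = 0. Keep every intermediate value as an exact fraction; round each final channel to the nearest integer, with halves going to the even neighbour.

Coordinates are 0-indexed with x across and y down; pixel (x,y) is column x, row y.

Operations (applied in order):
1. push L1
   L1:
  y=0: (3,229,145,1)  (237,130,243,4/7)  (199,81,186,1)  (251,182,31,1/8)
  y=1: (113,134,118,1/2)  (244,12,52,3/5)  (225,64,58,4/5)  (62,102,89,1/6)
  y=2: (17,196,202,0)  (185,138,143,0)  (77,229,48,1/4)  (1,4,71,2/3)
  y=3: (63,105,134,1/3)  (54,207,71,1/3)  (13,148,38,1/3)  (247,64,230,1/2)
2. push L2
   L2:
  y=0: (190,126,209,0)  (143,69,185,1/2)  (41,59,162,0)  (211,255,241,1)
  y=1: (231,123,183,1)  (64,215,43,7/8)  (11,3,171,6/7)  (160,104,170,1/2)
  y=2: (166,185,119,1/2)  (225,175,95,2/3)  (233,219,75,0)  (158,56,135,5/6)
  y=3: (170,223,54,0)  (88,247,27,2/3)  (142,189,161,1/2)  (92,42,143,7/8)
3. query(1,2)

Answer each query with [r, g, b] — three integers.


at x=1,y=2 over L1,L2:
+L1 (α=0) → [0, 0, 0]
+L2 (α=2/3) → [150, 350/3, 190/3]
= [150, 117, 63]


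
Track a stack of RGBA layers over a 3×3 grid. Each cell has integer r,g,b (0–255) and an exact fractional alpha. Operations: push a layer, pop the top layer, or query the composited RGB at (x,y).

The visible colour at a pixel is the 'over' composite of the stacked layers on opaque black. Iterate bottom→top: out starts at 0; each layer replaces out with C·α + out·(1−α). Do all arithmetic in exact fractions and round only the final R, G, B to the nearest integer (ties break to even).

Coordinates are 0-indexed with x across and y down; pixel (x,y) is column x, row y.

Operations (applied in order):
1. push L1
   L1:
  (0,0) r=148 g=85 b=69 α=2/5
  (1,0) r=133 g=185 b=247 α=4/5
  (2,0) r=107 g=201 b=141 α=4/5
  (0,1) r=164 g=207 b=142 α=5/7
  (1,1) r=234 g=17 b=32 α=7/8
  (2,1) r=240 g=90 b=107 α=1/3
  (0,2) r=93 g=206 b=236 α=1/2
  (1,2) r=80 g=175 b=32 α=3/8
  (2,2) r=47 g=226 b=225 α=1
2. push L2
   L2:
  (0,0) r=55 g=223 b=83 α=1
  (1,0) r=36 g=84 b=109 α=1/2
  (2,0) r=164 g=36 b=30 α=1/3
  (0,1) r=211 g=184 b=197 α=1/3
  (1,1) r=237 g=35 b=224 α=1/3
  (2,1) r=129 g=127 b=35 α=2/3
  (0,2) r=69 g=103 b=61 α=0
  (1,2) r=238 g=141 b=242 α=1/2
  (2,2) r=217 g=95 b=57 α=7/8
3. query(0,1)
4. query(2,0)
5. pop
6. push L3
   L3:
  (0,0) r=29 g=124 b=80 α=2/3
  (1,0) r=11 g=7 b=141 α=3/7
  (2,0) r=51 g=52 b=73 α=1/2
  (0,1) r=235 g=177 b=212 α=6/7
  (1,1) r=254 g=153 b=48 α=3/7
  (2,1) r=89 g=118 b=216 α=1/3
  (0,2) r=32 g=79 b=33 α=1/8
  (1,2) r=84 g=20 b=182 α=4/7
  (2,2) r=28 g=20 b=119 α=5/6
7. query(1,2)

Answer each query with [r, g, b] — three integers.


(0,1) stack=L1,L2; from [0,0,0]:
+L1 (α=5/7) → [820/7, 1035/7, 710/7]
+L2 (α=1/3) → [1039/7, 3358/21, 933/7]
rounded: [148, 160, 133]

query (2,0) [L1,L2] — begin 0,0,0
L1 α=4/5: [428/5, 804/5, 564/5]
L2 α=1/3: [1676/15, 596/5, 426/5]
→ [112, 119, 85]

(1,2) stack=L1,L3; from [0,0,0]:
L1 α=3/8: [30, 525/8, 12]
L3 α=4/7: [426/7, 2215/56, 764/7]
rounded: [61, 40, 109]


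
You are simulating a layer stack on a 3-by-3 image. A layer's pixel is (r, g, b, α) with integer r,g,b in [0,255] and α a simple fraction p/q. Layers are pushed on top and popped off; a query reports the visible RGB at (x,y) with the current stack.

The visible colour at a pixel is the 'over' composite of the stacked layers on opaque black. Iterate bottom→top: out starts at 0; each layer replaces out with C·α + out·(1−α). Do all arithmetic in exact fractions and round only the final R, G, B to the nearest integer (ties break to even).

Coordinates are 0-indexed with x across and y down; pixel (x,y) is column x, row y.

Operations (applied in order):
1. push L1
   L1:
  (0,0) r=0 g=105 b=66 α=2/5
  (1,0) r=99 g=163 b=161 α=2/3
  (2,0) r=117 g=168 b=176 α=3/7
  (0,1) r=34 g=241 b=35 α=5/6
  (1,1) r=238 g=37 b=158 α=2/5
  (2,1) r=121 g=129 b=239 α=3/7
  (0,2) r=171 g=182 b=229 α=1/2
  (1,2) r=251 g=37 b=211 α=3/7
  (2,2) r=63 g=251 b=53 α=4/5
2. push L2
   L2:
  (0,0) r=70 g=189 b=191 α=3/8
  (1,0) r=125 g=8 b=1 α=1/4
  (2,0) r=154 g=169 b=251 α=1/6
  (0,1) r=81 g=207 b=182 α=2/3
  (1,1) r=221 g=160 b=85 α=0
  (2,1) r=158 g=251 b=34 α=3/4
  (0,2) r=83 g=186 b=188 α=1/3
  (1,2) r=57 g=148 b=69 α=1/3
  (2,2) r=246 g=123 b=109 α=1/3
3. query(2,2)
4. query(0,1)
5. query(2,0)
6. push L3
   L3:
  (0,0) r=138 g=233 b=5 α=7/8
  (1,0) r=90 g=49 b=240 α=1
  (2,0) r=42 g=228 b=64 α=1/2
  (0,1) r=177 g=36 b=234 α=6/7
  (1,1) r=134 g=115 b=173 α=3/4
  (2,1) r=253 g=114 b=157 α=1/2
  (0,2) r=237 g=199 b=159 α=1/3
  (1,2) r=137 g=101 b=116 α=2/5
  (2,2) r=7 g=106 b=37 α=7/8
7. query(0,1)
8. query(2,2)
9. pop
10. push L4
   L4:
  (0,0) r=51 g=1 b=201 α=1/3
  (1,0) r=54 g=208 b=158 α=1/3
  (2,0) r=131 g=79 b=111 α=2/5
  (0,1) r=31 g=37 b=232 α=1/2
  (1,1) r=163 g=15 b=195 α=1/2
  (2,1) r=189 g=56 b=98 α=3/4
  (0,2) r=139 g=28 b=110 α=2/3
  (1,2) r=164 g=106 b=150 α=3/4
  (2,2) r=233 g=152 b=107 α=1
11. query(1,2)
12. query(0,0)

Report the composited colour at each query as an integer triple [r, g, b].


(2,2) stack=L1,L2; from [0,0,0]:
+L1 (α=4/5) → [252/5, 1004/5, 212/5]
+L2 (α=1/3) → [578/5, 2623/15, 323/5]
rounded: [116, 175, 65]

(0,1) stack=L1,L2; from [0,0,0]:
after L1 α=5/6: [85/3, 1205/6, 175/6]
after L2 α=2/3: [571/9, 3689/18, 2359/18]
→ [63, 205, 131]

(2,0) stack=L1,L2; from [0,0,0]:
after L1 α=3/7: [351/7, 72, 528/7]
after L2 α=1/6: [2833/42, 529/6, 4397/42]
→ [67, 88, 105]

(0,1) stack=L1,L2,L3; from [0,0,0]:
L1 α=5/6: [85/3, 1205/6, 175/6]
L2 α=2/3: [571/9, 3689/18, 2359/18]
L3 α=6/7: [1447/9, 7577/126, 27631/126]
→ [161, 60, 219]

(2,2) stack=L1,L2,L3; from [0,0,0]:
L1 α=4/5: [252/5, 1004/5, 212/5]
L2 α=1/3: [578/5, 2623/15, 323/5]
L3 α=7/8: [823/40, 13753/120, 809/20]
= [21, 115, 40]

(1,2) stack=L1,L2,L4; from [0,0,0]:
after L1 α=3/7: [753/7, 111/7, 633/7]
after L2 α=1/3: [635/7, 1258/21, 583/7]
after L4 α=3/4: [4079/28, 1984/21, 3733/28]
→ [146, 94, 133]

(0,0) stack=L1,L2,L4; from [0,0,0]:
after L1 α=2/5: [0, 42, 132/5]
after L2 α=3/8: [105/4, 777/8, 705/8]
after L4 α=1/3: [69/2, 781/12, 503/4]
= [34, 65, 126]


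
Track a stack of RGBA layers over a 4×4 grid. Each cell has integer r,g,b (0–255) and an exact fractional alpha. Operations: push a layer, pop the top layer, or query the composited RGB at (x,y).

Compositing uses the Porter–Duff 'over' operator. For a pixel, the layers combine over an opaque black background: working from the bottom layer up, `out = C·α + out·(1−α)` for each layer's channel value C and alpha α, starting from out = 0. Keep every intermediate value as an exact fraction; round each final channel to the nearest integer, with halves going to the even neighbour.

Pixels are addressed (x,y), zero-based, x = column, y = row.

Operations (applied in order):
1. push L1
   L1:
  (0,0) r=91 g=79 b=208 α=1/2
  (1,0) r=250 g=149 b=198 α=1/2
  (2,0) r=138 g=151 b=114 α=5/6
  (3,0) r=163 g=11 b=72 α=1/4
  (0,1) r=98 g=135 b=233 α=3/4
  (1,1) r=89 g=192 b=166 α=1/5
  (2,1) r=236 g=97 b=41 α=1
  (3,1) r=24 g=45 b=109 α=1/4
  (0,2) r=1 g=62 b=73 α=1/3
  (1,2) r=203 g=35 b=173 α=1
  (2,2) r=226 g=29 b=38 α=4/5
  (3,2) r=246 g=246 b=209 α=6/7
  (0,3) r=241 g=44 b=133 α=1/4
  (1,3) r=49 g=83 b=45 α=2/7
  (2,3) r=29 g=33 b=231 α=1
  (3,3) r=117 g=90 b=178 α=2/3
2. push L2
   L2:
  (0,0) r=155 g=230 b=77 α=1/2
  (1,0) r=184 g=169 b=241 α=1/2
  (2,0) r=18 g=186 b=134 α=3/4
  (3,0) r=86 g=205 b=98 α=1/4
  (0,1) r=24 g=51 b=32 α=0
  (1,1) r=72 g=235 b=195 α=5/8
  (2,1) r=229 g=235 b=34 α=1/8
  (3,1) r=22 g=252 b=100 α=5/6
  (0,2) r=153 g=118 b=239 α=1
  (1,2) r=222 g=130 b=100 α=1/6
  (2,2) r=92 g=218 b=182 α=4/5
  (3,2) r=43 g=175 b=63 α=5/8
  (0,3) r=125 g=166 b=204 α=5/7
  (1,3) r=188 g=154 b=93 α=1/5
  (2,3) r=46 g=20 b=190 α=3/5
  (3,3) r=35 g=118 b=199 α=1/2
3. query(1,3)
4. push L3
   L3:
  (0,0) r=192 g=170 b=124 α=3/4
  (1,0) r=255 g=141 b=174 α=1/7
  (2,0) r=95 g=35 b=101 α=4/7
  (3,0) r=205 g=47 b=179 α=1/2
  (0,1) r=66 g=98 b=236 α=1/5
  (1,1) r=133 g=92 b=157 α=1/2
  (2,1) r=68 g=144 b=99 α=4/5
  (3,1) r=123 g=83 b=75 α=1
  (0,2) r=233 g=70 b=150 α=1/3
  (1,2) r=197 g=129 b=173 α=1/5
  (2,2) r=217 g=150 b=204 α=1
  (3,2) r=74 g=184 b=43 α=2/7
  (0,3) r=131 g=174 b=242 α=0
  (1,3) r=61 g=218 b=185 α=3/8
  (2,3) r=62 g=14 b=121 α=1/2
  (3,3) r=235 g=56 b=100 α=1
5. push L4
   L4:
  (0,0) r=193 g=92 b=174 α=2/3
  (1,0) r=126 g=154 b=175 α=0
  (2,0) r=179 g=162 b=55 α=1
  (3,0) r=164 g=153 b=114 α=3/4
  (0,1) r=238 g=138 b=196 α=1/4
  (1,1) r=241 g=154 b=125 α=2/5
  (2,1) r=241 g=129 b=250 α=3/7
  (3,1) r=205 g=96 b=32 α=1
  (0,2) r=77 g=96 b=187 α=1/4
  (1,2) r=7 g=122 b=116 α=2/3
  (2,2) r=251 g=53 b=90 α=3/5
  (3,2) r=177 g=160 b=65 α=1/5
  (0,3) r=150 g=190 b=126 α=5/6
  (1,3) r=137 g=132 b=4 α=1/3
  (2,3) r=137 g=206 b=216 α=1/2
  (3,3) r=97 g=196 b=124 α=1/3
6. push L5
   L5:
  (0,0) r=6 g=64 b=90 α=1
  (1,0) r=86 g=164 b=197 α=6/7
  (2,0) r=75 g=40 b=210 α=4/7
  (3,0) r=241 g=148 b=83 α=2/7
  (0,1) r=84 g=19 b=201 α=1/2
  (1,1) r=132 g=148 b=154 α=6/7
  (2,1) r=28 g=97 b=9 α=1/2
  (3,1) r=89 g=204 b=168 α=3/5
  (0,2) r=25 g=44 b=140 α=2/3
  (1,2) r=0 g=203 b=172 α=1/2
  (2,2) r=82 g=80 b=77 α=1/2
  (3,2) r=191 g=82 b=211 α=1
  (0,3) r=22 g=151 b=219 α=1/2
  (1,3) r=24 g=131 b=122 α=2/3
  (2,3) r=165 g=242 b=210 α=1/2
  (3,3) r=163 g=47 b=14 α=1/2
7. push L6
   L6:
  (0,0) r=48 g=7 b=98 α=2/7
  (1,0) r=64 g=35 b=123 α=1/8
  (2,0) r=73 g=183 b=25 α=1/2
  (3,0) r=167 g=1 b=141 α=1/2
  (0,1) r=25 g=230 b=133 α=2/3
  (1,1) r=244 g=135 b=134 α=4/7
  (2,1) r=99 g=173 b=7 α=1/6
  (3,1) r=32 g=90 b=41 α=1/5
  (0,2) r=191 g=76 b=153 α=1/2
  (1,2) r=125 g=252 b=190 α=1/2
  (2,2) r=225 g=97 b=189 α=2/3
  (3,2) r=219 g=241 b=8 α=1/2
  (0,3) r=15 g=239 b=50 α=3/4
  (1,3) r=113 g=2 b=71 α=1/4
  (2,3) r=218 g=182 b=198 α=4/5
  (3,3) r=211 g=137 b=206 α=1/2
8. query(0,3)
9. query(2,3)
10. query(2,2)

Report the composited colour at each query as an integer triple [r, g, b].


at x=1,y=3 over L1,L2:
after L1 α=2/7: [14, 166/7, 90/7]
after L2 α=1/5: [244/5, 1742/35, 1011/35]
→ [49, 50, 29]

(0,3) stack=L1,L2,L3,L4,L5,L6; from [0,0,0]:
after L1 α=1/4: [241/4, 11, 133/4]
after L2 α=5/7: [213/2, 852/7, 2173/14]
after L3 α=0: [213/2, 852/7, 2173/14]
after L4 α=5/6: [571/4, 3751/21, 10993/84]
after L5 α=1/2: [659/8, 3461/21, 29389/168]
after L6 α=3/4: [1019/32, 9259/42, 54589/672]
rounded: [32, 220, 81]

at x=2,y=3 over L1,L2,L3,L4,L5,L6:
+L1 (α=1) → [29, 33, 231]
+L2 (α=3/5) → [196/5, 126/5, 1032/5]
+L3 (α=1/2) → [253/5, 98/5, 1637/10]
+L4 (α=1/2) → [469/5, 564/5, 3797/20]
+L5 (α=1/2) → [647/5, 887/5, 7997/40]
+L6 (α=4/5) → [5007/25, 4527/25, 39677/200]
→ [200, 181, 198]

at x=2,y=2 over L1,L2,L3,L4,L5,L6:
after L1 α=4/5: [904/5, 116/5, 152/5]
after L2 α=4/5: [2744/25, 4476/25, 3792/25]
after L3 α=1: [217, 150, 204]
after L4 α=3/5: [1187/5, 459/5, 678/5]
after L5 α=1/2: [1597/10, 859/10, 1063/10]
after L6 α=2/3: [6097/30, 933/10, 4843/30]
= [203, 93, 161]


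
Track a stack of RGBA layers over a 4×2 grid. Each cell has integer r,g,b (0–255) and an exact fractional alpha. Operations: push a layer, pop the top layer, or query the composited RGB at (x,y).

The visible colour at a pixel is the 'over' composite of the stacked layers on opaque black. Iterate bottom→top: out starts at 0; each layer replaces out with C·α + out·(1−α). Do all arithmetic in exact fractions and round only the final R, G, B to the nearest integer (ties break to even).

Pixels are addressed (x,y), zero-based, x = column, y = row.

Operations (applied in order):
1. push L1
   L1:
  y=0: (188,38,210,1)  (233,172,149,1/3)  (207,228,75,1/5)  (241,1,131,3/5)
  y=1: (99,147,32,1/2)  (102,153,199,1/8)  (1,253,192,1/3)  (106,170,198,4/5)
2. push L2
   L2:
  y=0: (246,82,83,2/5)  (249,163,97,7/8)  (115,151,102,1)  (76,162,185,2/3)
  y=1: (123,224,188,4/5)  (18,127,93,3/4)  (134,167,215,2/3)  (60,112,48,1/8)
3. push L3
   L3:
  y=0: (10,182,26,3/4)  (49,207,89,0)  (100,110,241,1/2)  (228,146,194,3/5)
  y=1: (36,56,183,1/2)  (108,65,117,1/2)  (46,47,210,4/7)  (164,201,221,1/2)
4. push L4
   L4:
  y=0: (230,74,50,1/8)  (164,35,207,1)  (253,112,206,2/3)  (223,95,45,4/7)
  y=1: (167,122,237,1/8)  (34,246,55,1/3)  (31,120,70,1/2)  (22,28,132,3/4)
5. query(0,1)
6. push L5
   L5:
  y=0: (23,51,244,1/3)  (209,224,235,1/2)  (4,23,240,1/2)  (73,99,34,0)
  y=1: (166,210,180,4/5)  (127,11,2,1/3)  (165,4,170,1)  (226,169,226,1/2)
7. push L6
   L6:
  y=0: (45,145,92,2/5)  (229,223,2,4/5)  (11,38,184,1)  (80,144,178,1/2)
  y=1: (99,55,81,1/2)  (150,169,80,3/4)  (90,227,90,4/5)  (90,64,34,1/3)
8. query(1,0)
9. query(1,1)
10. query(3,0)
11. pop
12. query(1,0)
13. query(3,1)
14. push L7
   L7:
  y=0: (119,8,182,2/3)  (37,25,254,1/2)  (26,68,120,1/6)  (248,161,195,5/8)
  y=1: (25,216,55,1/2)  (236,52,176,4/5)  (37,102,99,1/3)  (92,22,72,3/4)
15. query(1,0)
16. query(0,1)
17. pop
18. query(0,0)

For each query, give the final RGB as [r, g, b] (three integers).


(0,1) stack=L1,L2,L3,L4; from [0,0,0]:
L1 α=1/2: [99/2, 147/2, 16]
L2 α=4/5: [1083/10, 1939/10, 768/5]
L3 α=1/2: [1443/20, 2499/20, 1683/10]
L4 α=1/8: [13441/160, 19933/160, 14151/80]
= [84, 125, 177]

(1,0) stack=L1,L2,L3,L4,L5,L6; from [0,0,0]:
+L1 (α=1/3) → [233/3, 172/3, 149/3]
+L2 (α=7/8) → [2731/12, 3595/24, 1093/12]
+L3 (α=0) → [2731/12, 3595/24, 1093/12]
+L4 (α=1) → [164, 35, 207]
+L5 (α=1/2) → [373/2, 259/2, 221]
+L6 (α=4/5) → [441/2, 2043/10, 229/5]
→ [220, 204, 46]

query (1,1) [L1,L2,L3,L4,L5,L6] — begin 0,0,0
+L1 (α=1/8) → [51/4, 153/8, 199/8]
+L2 (α=3/4) → [267/16, 3201/32, 2431/32]
+L3 (α=1/2) → [1995/32, 5281/64, 6175/64]
+L4 (α=1/3) → [2539/48, 13153/96, 2645/32]
+L5 (α=1/3) → [5587/72, 13681/144, 2677/48]
+L6 (α=3/4) → [37987/288, 86689/576, 14197/192]
rounded: [132, 151, 74]

query (3,0) [L1,L2,L3,L4,L5,L6] — begin 0,0,0
L1 α=3/5: [723/5, 3/5, 393/5]
L2 α=2/3: [1483/15, 541/5, 2243/15]
L3 α=3/5: [13226/75, 3272/25, 13216/75]
L4 α=4/7: [35526/175, 19316/175, 17716/175]
L5 α=0: [35526/175, 19316/175, 17716/175]
L6 α=1/2: [24763/175, 22258/175, 24433/175]
→ [142, 127, 140]

at x=1,y=0 over L1,L2,L3,L4,L5:
after L1 α=1/3: [233/3, 172/3, 149/3]
after L2 α=7/8: [2731/12, 3595/24, 1093/12]
after L3 α=0: [2731/12, 3595/24, 1093/12]
after L4 α=1: [164, 35, 207]
after L5 α=1/2: [373/2, 259/2, 221]
→ [186, 130, 221]

at x=3,y=1 over L1,L2,L3,L4,L5:
L1 α=4/5: [424/5, 136, 792/5]
L2 α=1/8: [817/10, 133, 723/5]
L3 α=1/2: [2457/20, 167, 914/5]
L4 α=3/4: [3777/80, 251/4, 1447/10]
L5 α=1/2: [21857/160, 927/8, 3707/20]
rounded: [137, 116, 185]

(1,0) stack=L1,L2,L3,L4,L5,L7; from [0,0,0]:
L1 α=1/3: [233/3, 172/3, 149/3]
L2 α=7/8: [2731/12, 3595/24, 1093/12]
L3 α=0: [2731/12, 3595/24, 1093/12]
L4 α=1: [164, 35, 207]
L5 α=1/2: [373/2, 259/2, 221]
L7 α=1/2: [447/4, 309/4, 475/2]
→ [112, 77, 238]

(0,1) stack=L1,L2,L3,L4,L5,L7; from [0,0,0]:
+L1 (α=1/2) → [99/2, 147/2, 16]
+L2 (α=4/5) → [1083/10, 1939/10, 768/5]
+L3 (α=1/2) → [1443/20, 2499/20, 1683/10]
+L4 (α=1/8) → [13441/160, 19933/160, 14151/80]
+L5 (α=4/5) → [119681/800, 154333/800, 71751/400]
+L7 (α=1/2) → [139681/1600, 327133/1600, 93751/800]
rounded: [87, 204, 117]

at x=0,y=0 over L1,L2,L3,L4,L5:
after L1 α=1: [188, 38, 210]
after L2 α=2/5: [1056/5, 278/5, 796/5]
after L3 α=3/4: [603/10, 752/5, 593/10]
after L4 α=1/8: [6521/80, 2817/20, 4651/80]
after L5 α=1/3: [7441/120, 1109/10, 14411/120]
= [62, 111, 120]


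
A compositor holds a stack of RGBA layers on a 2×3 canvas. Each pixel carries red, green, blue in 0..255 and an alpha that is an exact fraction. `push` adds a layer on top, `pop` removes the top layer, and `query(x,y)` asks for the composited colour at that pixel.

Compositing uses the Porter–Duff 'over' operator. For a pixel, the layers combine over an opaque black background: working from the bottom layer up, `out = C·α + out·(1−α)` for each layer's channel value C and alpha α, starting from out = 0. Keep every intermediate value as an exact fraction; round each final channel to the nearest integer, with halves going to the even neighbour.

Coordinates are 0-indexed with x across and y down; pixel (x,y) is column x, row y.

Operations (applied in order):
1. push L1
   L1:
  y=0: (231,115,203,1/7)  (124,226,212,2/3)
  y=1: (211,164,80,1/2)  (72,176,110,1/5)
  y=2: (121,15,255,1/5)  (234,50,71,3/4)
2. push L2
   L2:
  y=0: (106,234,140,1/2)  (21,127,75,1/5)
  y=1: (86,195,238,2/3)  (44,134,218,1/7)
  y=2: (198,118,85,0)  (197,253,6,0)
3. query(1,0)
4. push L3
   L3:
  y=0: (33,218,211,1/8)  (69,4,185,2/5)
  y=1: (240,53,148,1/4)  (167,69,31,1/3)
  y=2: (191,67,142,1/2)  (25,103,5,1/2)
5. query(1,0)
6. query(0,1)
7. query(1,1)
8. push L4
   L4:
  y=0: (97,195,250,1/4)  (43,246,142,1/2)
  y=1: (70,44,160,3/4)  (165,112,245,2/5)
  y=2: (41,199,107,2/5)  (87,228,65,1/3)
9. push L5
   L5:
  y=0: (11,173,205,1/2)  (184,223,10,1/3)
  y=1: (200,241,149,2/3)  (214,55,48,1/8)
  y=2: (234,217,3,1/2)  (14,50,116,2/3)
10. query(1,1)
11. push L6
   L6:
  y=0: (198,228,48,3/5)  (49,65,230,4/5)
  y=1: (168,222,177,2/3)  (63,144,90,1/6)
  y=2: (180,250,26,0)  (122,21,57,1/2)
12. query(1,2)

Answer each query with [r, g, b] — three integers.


query (1,0) [L1,L2] — begin 0,0,0
+L1 (α=2/3) → [248/3, 452/3, 424/3]
+L2 (α=1/5) → [211/3, 2189/15, 1921/15]
rounded: [70, 146, 128]

at x=1,y=0 over L1,L2,L3:
L1 α=2/3: [248/3, 452/3, 424/3]
L2 α=1/5: [211/3, 2189/15, 1921/15]
L3 α=2/5: [349/5, 2229/25, 3771/25]
= [70, 89, 151]

at x=0,y=1 over L1,L2,L3:
+L1 (α=1/2) → [211/2, 82, 40]
+L2 (α=2/3) → [185/2, 472/3, 172]
+L3 (α=1/4) → [1035/8, 525/4, 166]
= [129, 131, 166]

at x=1,y=1 over L1,L2,L3:
L1 α=1/5: [72/5, 176/5, 22]
L2 α=1/7: [652/35, 1726/35, 50]
L3 α=1/3: [2383/35, 5867/105, 131/3]
→ [68, 56, 44]

(1,1) stack=L1,L2,L3,L4,L5; from [0,0,0]:
L1 α=1/5: [72/5, 176/5, 22]
L2 α=1/7: [652/35, 1726/35, 50]
L3 α=1/3: [2383/35, 5867/105, 131/3]
L4 α=2/5: [18699/175, 13707/175, 621/5]
L5 α=1/8: [24049/200, 7541/100, 4587/40]
→ [120, 75, 115]

at x=1,y=2 over L1,L2,L3,L4,L5,L6:
+L1 (α=3/4) → [351/2, 75/2, 213/4]
+L2 (α=0) → [351/2, 75/2, 213/4]
+L3 (α=1/2) → [401/4, 281/4, 233/8]
+L4 (α=1/3) → [575/6, 737/6, 493/12]
+L5 (α=2/3) → [743/18, 1337/18, 3277/36]
+L6 (α=1/2) → [2939/36, 1715/36, 5329/72]
rounded: [82, 48, 74]


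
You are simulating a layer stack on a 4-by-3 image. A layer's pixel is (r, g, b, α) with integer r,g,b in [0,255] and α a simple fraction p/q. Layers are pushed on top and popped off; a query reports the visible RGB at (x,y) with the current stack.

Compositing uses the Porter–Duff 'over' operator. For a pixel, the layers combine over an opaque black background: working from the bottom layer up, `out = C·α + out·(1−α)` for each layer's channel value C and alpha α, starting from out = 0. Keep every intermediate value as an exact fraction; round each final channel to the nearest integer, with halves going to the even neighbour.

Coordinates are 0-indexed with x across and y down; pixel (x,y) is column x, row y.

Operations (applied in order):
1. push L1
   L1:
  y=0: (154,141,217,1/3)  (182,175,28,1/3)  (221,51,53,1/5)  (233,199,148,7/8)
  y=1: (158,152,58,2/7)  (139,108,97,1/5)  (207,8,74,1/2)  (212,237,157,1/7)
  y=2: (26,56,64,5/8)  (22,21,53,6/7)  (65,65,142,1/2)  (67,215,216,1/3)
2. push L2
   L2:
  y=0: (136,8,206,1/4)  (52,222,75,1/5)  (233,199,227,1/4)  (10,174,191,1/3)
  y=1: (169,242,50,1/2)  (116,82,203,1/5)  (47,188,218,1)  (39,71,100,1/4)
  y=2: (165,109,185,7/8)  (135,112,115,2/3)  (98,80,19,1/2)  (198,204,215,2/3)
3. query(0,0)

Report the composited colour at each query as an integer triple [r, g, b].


(0,0) stack=L1,L2; from [0,0,0]:
L1 α=1/3: [154/3, 47, 217/3]
L2 α=1/4: [145/2, 149/4, 423/4]
→ [72, 37, 106]
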